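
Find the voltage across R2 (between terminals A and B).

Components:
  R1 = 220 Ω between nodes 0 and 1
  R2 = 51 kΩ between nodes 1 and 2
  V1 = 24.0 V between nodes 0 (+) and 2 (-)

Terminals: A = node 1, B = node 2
R1 and R2 are in series across V1 (node 0 → node 1 → node 2), and the output A–B is taken across R2, so this is a voltage divider.
Series current: I = V1/(R1 + R2) = 24/(220 + 51000) = 24/51220 = 0.0004686 A
V_R2 = I × R2 = V1 × R2/(R1 + R2) = 24 × 51000/51220 = 23.9 V

Final answer: 23.9 V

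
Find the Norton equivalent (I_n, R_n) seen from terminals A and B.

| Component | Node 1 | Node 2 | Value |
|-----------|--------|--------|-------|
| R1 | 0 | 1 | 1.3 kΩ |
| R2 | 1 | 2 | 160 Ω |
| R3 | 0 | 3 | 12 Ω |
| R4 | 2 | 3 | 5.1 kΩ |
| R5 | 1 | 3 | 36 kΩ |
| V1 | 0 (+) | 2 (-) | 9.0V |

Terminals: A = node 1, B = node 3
Find the Thévenin equivalent first; then I_n = V_th/R_th and R_n = R_th.
Step 1 — V_th is the open-circuit voltage V_A - V_B (nothing connected across the terminals).
Nodal analysis, taking node 2 as the 0 V reference.
Source V1 fixes V_0 = 9 V.
KCL at each unknown node (sum of currents leaving = 0; resistances in Ω):
  Node 1: (V_1 - 9)/1300 + (V_1 - 0)/160 + (V_1 - V_3)/36000 = 0
  Node 3: (V_3 - 9)/12 + (V_3 - 0)/5100 + (V_3 - V_1)/36000 = 0
Collecting terms (coefficients in siemens):
  0.007047·V_1 - 0.00002778·V_3 = 0.006923
  0.08356·V_3 - 0.00002778·V_1 = 0.75
Determinant D = (0.007047)(0.08356) - (-0.00002778)(-0.00002778) = 0.0005888
V_1 = [(0.006923)(0.08356) - (-0.00002778)(0.75)]/D = 1.018 V
V_3 = [(0.007047)(0.75) - (0.006923)(-0.00002778)]/D = 8.976 V
V_th = V_1 - V_3 = 1.018 - 8.976 = -7.958 V
Step 2 — R_th: zero the source — replace V1 by a short circuit (node 2 merges into node 0) — and find the resistance seen between A (node 1) and B (node 3).
Reduce the network between node 1 (A) and node 3 (B) by series/parallel combination:
  Rp1 = R1 ‖ R2 (parallel, both between nodes 0 and 1) = 1/(1/1300 + 1/160) = 142.5 Ω
  Rp2 = R3 ‖ R4 (parallel, both between nodes 0 and 3) = 1/(1/12 + 1/5100) = 11.97 Ω
  Rs1 = Rp1 + Rp2 (series, joined only at node 0) = 142.5 + 11.97 = 154.4 Ω
  Rp3 = R5 ‖ Rs1 (parallel, both between nodes 1 and 3) = 1/(1/36000 + 1/154.4) = 153.8 Ω
R_th = 153.8 Ω
I_n = V_th/R_th = -7.958/153.8 = -0.05175 A, and R_n = R_th = 153.8 Ω

Final answer: I_n = -0.05175 A, R_n = 153.8 Ω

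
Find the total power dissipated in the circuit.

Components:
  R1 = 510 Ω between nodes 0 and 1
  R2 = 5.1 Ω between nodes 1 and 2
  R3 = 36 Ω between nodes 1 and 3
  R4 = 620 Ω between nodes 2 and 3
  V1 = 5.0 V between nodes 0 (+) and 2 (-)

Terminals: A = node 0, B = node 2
Nodal analysis, taking node 2 as the 0 V reference.
Source V1 fixes V_0 = 5 V.
KCL at each unknown node (sum of currents leaving = 0; resistances in Ω):
  Node 1: (V_1 - 5)/510 + (V_1 - 0)/5.1 + (V_1 - V_3)/36 = 0
  Node 3: (V_3 - V_1)/36 + (V_3 - 0)/620 = 0
Collecting terms (coefficients in siemens):
  0.2258·V_1 - 0.02778·V_3 = 0.009804
  0.02939·V_3 - 0.02778·V_1 = 0
Determinant D = (0.2258)(0.02939) - (-0.02778)(-0.02778) = 0.005865
V_1 = [(0.009804)(0.02939) - (-0.02778)(0)]/D = 0.04913 V
V_3 = [(0.2258)(0) - (0.009804)(-0.02778)]/D = 0.04643 V
Power in each resistor, P = (ΔV)²/R:
  P_R1 = (5 - 0.04913)²/510 = 0.04806 W
  P_R2 = (0.04913 - 0)²/5.1 = 0.0004732 W
  P_R3 = (0.04913 - 0.04643)²/36 = 0.0000002019 W
  P_R4 = (0 - 0.04643)²/620 = 0.000003477 W
P_total = P_R1 + P_R2 + P_R3 + P_R4 = 0.04854 W

Final answer: 0.04854 W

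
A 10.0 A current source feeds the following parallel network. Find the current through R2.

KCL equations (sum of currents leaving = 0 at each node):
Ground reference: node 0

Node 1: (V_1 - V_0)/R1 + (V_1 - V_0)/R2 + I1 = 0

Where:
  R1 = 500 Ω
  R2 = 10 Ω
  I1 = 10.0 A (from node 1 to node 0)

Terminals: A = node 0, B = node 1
All resistors sit directly between nodes 0 and 1, so they are in parallel and share one voltage V; the full source current 10 A splits among them.
1/R_par = 1/500 + 1/10 = 0.102 S  =>  R_par = 9.804 Ω
V = I × R_par = 10 × 9.804 = 98.04 V
I_R2 = V/R2 = 98.04/10 = 9.804 A

Final answer: 9.804 A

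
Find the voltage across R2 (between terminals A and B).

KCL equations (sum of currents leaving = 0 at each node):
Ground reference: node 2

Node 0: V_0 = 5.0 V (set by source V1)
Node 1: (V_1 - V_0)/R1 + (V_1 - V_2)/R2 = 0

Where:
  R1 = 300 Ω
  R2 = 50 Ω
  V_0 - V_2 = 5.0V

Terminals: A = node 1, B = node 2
R1 and R2 are in series across V1 (node 0 → node 1 → node 2), and the output A–B is taken across R2, so this is a voltage divider.
Series current: I = V1/(R1 + R2) = 5/(300 + 50) = 5/350 = 0.01429 A
V_R2 = I × R2 = V1 × R2/(R1 + R2) = 5 × 50/350 = 0.7143 V

Final answer: 0.7143 V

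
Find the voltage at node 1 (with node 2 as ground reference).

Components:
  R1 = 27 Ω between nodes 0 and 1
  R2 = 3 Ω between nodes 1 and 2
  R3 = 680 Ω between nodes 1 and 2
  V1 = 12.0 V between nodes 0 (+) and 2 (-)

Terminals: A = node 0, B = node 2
Nodal analysis, taking node 2 as the 0 V reference.
Source V1 fixes V_0 = 12 V.
KCL at each unknown node (sum of currents leaving = 0; resistances in Ω):
  Node 1: (V_1 - 12)/27 + (V_1 - 0)/3 + (V_1 - 0)/680 = 0
Collecting terms: 0.3718 × V_1 = 0.4444  =>  V_1 = 1.195 V
The requested potential is V_1 = 1.195 V.

Final answer: V_1 = 1.195 V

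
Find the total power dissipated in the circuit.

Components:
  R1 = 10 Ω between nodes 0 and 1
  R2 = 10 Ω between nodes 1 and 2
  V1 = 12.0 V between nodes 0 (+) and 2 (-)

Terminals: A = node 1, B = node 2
Nodal analysis, taking node 2 as the 0 V reference.
Source V1 fixes V_0 = 12 V.
KCL at each unknown node (sum of currents leaving = 0; resistances in Ω):
  Node 1: (V_1 - 12)/10 + (V_1 - 0)/10 = 0
Collecting terms: 0.2 × V_1 = 1.2  =>  V_1 = 6 V
Power in each resistor, P = (ΔV)²/R:
  P_R1 = (12 - 6)²/10 = 3.6 W
  P_R2 = (6 - 0)²/10 = 3.6 W
P_total = P_R1 + P_R2 = 7.2 W

Final answer: 7.2 W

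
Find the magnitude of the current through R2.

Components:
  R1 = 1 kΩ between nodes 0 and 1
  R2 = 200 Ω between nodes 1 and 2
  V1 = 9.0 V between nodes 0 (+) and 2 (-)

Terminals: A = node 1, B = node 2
Nodal analysis, taking node 2 as the 0 V reference.
Source V1 fixes V_0 = 9 V.
KCL at each unknown node (sum of currents leaving = 0; resistances in Ω):
  Node 1: (V_1 - 9)/1000 + (V_1 - 0)/200 = 0
Collecting terms: 0.006 × V_1 = 0.009  =>  V_1 = 1.5 V
I_R2 = (V_1 - V_2)/R2 = (1.5 - 0)/200 = 0.0075 A
|I_R2| = 0.0075 A

Final answer: |I_R2| = 0.0075 A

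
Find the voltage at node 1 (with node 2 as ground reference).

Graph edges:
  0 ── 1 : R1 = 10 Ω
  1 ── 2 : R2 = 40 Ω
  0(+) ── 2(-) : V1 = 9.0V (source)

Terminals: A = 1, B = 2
Nodal analysis, taking node 2 as the 0 V reference.
Source V1 fixes V_0 = 9 V.
KCL at each unknown node (sum of currents leaving = 0; resistances in Ω):
  Node 1: (V_1 - 9)/10 + (V_1 - 0)/40 = 0
Collecting terms: 0.125 × V_1 = 0.9  =>  V_1 = 7.2 V
The requested potential is V_1 = 7.2 V.

Final answer: V_1 = 7.2 V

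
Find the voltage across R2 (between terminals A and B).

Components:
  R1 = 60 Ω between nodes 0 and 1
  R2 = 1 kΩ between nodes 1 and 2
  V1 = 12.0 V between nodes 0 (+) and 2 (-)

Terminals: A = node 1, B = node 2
R1 and R2 are in series across V1 (node 0 → node 1 → node 2), and the output A–B is taken across R2, so this is a voltage divider.
Series current: I = V1/(R1 + R2) = 12/(60 + 1000) = 12/1060 = 0.01132 A
V_R2 = I × R2 = V1 × R2/(R1 + R2) = 12 × 1000/1060 = 11.32 V

Final answer: 11.32 V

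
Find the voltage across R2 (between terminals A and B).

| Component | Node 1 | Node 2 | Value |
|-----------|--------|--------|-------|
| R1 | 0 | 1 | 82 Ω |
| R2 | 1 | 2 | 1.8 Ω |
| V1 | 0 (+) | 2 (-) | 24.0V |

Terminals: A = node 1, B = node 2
R1 and R2 are in series across V1 (node 0 → node 1 → node 2), and the output A–B is taken across R2, so this is a voltage divider.
Series current: I = V1/(R1 + R2) = 24/(82 + 1.8) = 24/83.8 = 0.2864 A
V_R2 = I × R2 = V1 × R2/(R1 + R2) = 24 × 1.8/83.8 = 0.5155 V

Final answer: 0.5155 V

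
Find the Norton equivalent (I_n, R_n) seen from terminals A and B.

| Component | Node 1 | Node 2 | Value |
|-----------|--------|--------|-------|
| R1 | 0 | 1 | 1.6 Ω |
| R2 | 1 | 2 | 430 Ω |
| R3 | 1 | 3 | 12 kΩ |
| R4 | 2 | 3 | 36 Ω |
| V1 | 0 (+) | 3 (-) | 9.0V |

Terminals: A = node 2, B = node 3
Find the Thévenin equivalent first; then I_n = V_th/R_th and R_n = R_th.
Step 1 — V_th is the open-circuit voltage V_A - V_B (nothing connected across the terminals).
Nodal analysis, taking node 3 as the 0 V reference.
Source V1 fixes V_0 = 9 V.
KCL at each unknown node (sum of currents leaving = 0; resistances in Ω):
  Node 1: (V_1 - 9)/1.6 + (V_1 - V_2)/430 + (V_1 - 0)/12000 = 0
  Node 2: (V_2 - V_1)/430 + (V_2 - 0)/36 = 0
Collecting terms (coefficients in siemens):
  0.6274·V_1 - 0.002326·V_2 = 5.625
  0.0301·V_2 - 0.002326·V_1 = 0
Determinant D = (0.6274)(0.0301) - (-0.002326)(-0.002326) = 0.01888
V_1 = [(5.625)(0.0301) - (-0.002326)(0)]/D = 8.968 V
V_2 = [(0.6274)(0) - (5.625)(-0.002326)]/D = 0.6928 V
V_th = V_2 - V_3 = 0.6928 - 0 = 0.6928 V
Step 2 — R_th: zero the source — replace V1 by a short circuit (node 3 merges into node 0) — and find the resistance seen between A (node 2) and B (node 0).
Reduce the network between node 2 (A) and node 0 (B) by series/parallel combination:
  Rp1 = R1 ‖ R3 (parallel, both between nodes 0 and 1) = 1/(1/1.6 + 1/12000) = 1.6 Ω
  Rs1 = R2 + Rp1 (series, joined only at node 1) = 430 + 1.6 = 431.6 Ω
  Rp2 = R4 ‖ Rs1 (parallel, both between nodes 0 and 2) = 1/(1/36 + 1/431.6) = 33.23 Ω
R_th = 33.23 Ω
I_n = V_th/R_th = 0.6928/33.23 = 0.02085 A, and R_n = R_th = 33.23 Ω

Final answer: I_n = 0.02085 A, R_n = 33.23 Ω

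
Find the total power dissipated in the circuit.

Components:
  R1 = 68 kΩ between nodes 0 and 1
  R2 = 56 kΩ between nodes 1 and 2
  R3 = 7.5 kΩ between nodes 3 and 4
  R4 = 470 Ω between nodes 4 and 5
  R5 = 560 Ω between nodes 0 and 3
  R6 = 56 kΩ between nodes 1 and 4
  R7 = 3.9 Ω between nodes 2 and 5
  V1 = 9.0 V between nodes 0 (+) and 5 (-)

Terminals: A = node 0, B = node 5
Nodal analysis, taking node 5 as the 0 V reference.
Source V1 fixes V_0 = 9 V.
KCL at each unknown node (sum of currents leaving = 0; resistances in Ω):
  Node 1: (V_1 - 9)/68000 + (V_1 - V_2)/56000 + (V_1 - V_4)/56000 = 0
  Node 2: (V_2 - V_1)/56000 + (V_2 - 0)/3.9 = 0
  Node 3: (V_3 - V_4)/7500 + (V_3 - 9)/560 = 0
  Node 4: (V_4 - V_3)/7500 + (V_4 - 0)/470 + (V_4 - V_1)/56000 = 0
Collecting terms (coefficients in siemens):
  0.00005042·V_1 - 0.00001786·V_2 - 0.00001786·V_4 = 0.0001324
  0.2564·V_2 - 0.00001786·V_1 = 0
  0.001919·V_3 - 0.0001333·V_4 = 0.01607
  0.002279·V_4 - 0.00001786·V_1 - 0.0001333·V_3 = 0
Solving these 4 simultaneous equations (Gaussian elimination) gives:
  V_1 = 2.807 V, V_2 = 0.0001955 V, V_3 = 8.41 V, V_4 = 0.5141 V
Power in each resistor, P = (ΔV)²/R:
  P_R1 = (9 - 2.807)²/68000 = 0.000564 W
  P_R2 = (2.807 - 0.0001955)²/56000 = 0.0001407 W
  P_R3 = (8.41 - 0.5141)²/7500 = 0.008314 W
  P_R4 = (0.5141 - 0)²/470 = 0.0005623 W
  P_R5 = (9 - 8.41)²/560 = 0.0006207 W
  P_R6 = (2.807 - 0.5141)²/56000 = 0.00009389 W
  P_R7 = (0.0001955 - 0)²/3.9 = 0.000000009798 W
P_total = P_R1 + P_R2 + P_R3 + P_R4 + P_R5 + P_R6 + P_R7 = 0.0103 W

Final answer: 0.0103 W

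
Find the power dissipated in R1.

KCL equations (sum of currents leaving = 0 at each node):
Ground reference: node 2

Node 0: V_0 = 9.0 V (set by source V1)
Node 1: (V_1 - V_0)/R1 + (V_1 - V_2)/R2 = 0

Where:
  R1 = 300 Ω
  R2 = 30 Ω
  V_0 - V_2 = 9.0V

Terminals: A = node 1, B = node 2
Nodal analysis, taking node 2 as the 0 V reference.
Source V1 fixes V_0 = 9 V.
KCL at each unknown node (sum of currents leaving = 0; resistances in Ω):
  Node 1: (V_1 - 9)/300 + (V_1 - 0)/30 = 0
Collecting terms: 0.03667 × V_1 = 0.03  =>  V_1 = 0.8182 V
I_R1 = (V_0 - V_1)/R1 = (9 - 0.8182)/300 = 0.02727 A
P_R1 = I_R1² × R1 = (0.02727)² × 300 = 0.2231 W

Final answer: 0.2231 W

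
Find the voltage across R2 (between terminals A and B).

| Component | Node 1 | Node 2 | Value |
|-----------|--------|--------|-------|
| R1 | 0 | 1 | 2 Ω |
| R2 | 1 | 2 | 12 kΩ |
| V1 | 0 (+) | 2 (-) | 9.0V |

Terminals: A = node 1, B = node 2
R1 and R2 are in series across V1 (node 0 → node 1 → node 2), and the output A–B is taken across R2, so this is a voltage divider.
Series current: I = V1/(R1 + R2) = 9/(2 + 12000) = 9/12000 = 0.0007499 A
V_R2 = I × R2 = V1 × R2/(R1 + R2) = 9 × 12000/12000 = 8.999 V

Final answer: 8.999 V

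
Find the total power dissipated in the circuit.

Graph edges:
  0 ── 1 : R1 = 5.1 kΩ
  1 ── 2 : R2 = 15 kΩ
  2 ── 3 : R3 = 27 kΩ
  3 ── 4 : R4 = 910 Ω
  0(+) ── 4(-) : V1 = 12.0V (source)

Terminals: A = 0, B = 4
Nodal analysis, taking node 4 as the 0 V reference.
Source V1 fixes V_0 = 12 V.
KCL at each unknown node (sum of currents leaving = 0; resistances in Ω):
  Node 1: (V_1 - 12)/5100 + (V_1 - V_2)/15000 = 0
  Node 2: (V_2 - V_1)/15000 + (V_2 - V_3)/27000 = 0
  Node 3: (V_3 - V_2)/27000 + (V_3 - 0)/910 = 0
Collecting terms (coefficients in siemens):
  0.0002627·V_1 - 0.00006667·V_2 = 0.002353
  0.0001037·V_2 - 0.00006667·V_1 - 0.00003704·V_3 = 0
  0.001136·V_3 - 0.00003704·V_2 = 0
Solving these 3 simultaneous equations (Gaussian elimination) gives:
  V_1 = 10.73 V, V_2 = 6.976 V, V_3 = 0.2275 V
Power in each resistor, P = (ΔV)²/R:
  P_R1 = (12 - 10.73)²/5100 = 0.0003186 W
  P_R2 = (10.73 - 6.976)²/15000 = 0.0009371 W
  P_R3 = (6.976 - 0.2275)²/27000 = 0.001687 W
  P_R4 = (0.2275 - 0)²/910 = 0.00005685 W
P_total = P_R1 + P_R2 + P_R3 + P_R4 = 0.002999 W

Final answer: 0.002999 W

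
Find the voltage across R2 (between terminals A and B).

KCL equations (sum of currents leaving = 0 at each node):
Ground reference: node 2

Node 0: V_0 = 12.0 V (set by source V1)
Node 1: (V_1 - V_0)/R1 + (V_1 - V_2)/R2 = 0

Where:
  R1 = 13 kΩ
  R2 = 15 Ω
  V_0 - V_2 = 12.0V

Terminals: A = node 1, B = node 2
R1 and R2 are in series across V1 (node 0 → node 1 → node 2), and the output A–B is taken across R2, so this is a voltage divider.
Series current: I = V1/(R1 + R2) = 12/(13000 + 15) = 12/13020 = 0.000922 A
V_R2 = I × R2 = V1 × R2/(R1 + R2) = 12 × 15/13020 = 0.01383 V

Final answer: 0.01383 V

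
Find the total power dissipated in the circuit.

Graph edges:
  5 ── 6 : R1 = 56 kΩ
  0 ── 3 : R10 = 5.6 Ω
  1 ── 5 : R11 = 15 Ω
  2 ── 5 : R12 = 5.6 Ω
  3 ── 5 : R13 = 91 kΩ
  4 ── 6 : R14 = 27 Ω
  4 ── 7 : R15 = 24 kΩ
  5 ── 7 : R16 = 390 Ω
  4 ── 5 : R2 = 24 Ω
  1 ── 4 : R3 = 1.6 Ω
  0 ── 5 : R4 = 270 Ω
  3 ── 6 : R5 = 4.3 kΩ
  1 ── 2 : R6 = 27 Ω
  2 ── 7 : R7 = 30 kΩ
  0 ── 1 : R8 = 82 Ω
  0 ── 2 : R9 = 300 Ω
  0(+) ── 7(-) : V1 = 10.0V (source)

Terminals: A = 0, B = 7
Nodal analysis, taking node 7 as the 0 V reference.
Source V1 fixes V_0 = 10 V.
KCL at each unknown node (sum of currents leaving = 0; resistances in Ω):
  Node 1: (V_1 - V_4)/1.6 + (V_1 - V_2)/27 + (V_1 - 10)/82 + (V_1 - V_5)/15 = 0
  Node 2: (V_2 - V_1)/27 + (V_2 - 0)/30000 + (V_2 - 10)/300 + (V_2 - V_5)/5.6 = 0
  Node 3: (V_3 - V_6)/4300 + (V_3 - 10)/5.6 + (V_3 - V_5)/91000 = 0
  Node 4: (V_4 - V_5)/24 + (V_4 - V_1)/1.6 + (V_4 - V_6)/27 + (V_4 - 0)/24000 = 0
  Node 5: (V_5 - V_6)/56000 + (V_5 - V_4)/24 + (V_5 - 10)/270 + (V_5 - V_1)/15 + (V_5 - V_2)/5.6 + (V_5 - V_3)/91000 + (V_5 - 0)/390 = 0
  Node 6: (V_6 - V_5)/56000 + (V_6 - V_3)/4300 + (V_6 - V_4)/27 = 0
Collecting terms (coefficients in siemens):
  0.7409·V_1 - 0.03704·V_2 - 0.625·V_4 - 0.06667·V_5 = 0.122
  0.219·V_2 - 0.03704·V_1 - 0.1786·V_5 = 0.03333
  0.1788·V_3 - 0.00001099·V_5 - 0.0002326·V_6 = 1.786
  0.7037·V_4 - 0.625·V_1 - 0.04167·V_5 - 0.03704·V_6 = 0
  0.2932·V_5 - 0.06667·V_1 - 0.1786·V_2 - 0.00001099·V_3 - 0.04167·V_4 - 0.00001786·V_6 = 0.03704
  0.03729·V_6 - 0.0002326·V_3 - 0.03704·V_4 - 0.00001786·V_5 = 0
Solving these 6 simultaneous equations (Gaussian elimination) gives:
  V_1 = 8.848 V, V_2 = 8.777 V, V_3 = 9.998 V, V_4 = 8.841 V
  V_5 = 8.741 V, V_6 = 8.848 V
Power in each resistor, P = (ΔV)²/R:
  P_R1 = (8.741 - 8.848)²/56000 = 0.0000002059 W
  P_R2 = (8.841 - 8.741)²/24 = 0.0004185 W
  P_R3 = (8.848 - 8.841)²/1.6 = 0.00002929 W
  P_R4 = (10 - 8.741)²/270 = 0.005873 W
  P_R5 = (9.998 - 8.848)²/4300 = 0.0003077 W
  P_R6 = (8.848 - 8.777)²/27 = 0.0001873 W
  P_R7 = (8.777 - 0)²/30000 = 0.002568 W
  P_R8 = (10 - 8.848)²/82 = 0.01619 W
  P_R9 = (10 - 8.777)²/300 = 0.004988 W
  P_R10 = (10 - 9.998)²/5.6 = 0.0000004432 W
  P_R11 = (8.848 - 8.741)²/15 = 0.0007642 W
  P_R12 = (8.777 - 8.741)²/5.6 = 0.0002307 W
  P_R13 = (9.998 - 8.741)²/91000 = 0.00001738 W
  P_R14 = (8.841 - 8.848)²/27 = 0.000001904 W
  P_R15 = (8.841 - 0)²/24000 = 0.003257 W
  P_R16 = (8.741 - 0)²/390 = 0.1959 W
P_total = P_R1 + P_R2 + P_R3 + P_R4 + P_R5 + P_R6 + P_R7 + P_R8 + P_R9 + P_R10 + P_R11 + P_R12 + P_R13 + P_R14 + P_R15 + P_R16 = 0.2307 W

Final answer: 0.2307 W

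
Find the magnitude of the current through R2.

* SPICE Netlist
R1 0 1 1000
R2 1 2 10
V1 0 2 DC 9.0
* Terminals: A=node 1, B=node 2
Nodal analysis, taking node 2 as the 0 V reference.
Source V1 fixes V_0 = 9 V.
KCL at each unknown node (sum of currents leaving = 0; resistances in Ω):
  Node 1: (V_1 - 9)/1000 + (V_1 - 0)/10 = 0
Collecting terms: 0.101 × V_1 = 0.009  =>  V_1 = 0.08911 V
I_R2 = (V_1 - V_2)/R2 = (0.08911 - 0)/10 = 0.008911 A
|I_R2| = 0.008911 A

Final answer: |I_R2| = 0.008911 A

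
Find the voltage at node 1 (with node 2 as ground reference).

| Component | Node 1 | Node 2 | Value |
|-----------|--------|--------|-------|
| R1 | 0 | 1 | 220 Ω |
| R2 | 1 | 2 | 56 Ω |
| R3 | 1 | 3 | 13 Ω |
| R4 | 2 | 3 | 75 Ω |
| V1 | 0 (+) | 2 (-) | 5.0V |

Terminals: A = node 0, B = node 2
Nodal analysis, taking node 2 as the 0 V reference.
Source V1 fixes V_0 = 5 V.
KCL at each unknown node (sum of currents leaving = 0; resistances in Ω):
  Node 1: (V_1 - 5)/220 + (V_1 - 0)/56 + (V_1 - V_3)/13 = 0
  Node 3: (V_3 - V_1)/13 + (V_3 - 0)/75 = 0
Collecting terms (coefficients in siemens):
  0.09933·V_1 - 0.07692·V_3 = 0.02273
  0.09026·V_3 - 0.07692·V_1 = 0
Determinant D = (0.09933)(0.09026) - (-0.07692)(-0.07692) = 0.003048
V_1 = [(0.02273)(0.09026) - (-0.07692)(0)]/D = 0.6731 V
V_3 = [(0.09933)(0) - (0.02273)(-0.07692)]/D = 0.5736 V
The requested potential is V_1 = 0.6731 V.

Final answer: V_1 = 0.6731 V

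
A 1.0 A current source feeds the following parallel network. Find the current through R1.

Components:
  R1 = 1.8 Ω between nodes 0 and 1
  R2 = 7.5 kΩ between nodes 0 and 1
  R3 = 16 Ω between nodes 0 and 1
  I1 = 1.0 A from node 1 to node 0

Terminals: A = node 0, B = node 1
All resistors sit directly between nodes 0 and 1, so they are in parallel and share one voltage V; the full source current 1 A splits among them.
1/R_par = 1/1.8 + 1/7500 + 1/16 = 0.6182 S  =>  R_par = 1.618 Ω
V = I × R_par = 1 × 1.618 = 1.618 V
I_R1 = V/R1 = 1.618/1.8 = 0.8987 A

Final answer: 0.8987 A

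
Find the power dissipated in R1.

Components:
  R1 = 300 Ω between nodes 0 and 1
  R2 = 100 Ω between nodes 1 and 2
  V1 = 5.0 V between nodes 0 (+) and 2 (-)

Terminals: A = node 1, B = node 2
Nodal analysis, taking node 2 as the 0 V reference.
Source V1 fixes V_0 = 5 V.
KCL at each unknown node (sum of currents leaving = 0; resistances in Ω):
  Node 1: (V_1 - 5)/300 + (V_1 - 0)/100 = 0
Collecting terms: 0.01333 × V_1 = 0.01667  =>  V_1 = 1.25 V
I_R1 = (V_0 - V_1)/R1 = (5 - 1.25)/300 = 0.0125 A
P_R1 = I_R1² × R1 = (0.0125)² × 300 = 0.04688 W

Final answer: 0.04688 W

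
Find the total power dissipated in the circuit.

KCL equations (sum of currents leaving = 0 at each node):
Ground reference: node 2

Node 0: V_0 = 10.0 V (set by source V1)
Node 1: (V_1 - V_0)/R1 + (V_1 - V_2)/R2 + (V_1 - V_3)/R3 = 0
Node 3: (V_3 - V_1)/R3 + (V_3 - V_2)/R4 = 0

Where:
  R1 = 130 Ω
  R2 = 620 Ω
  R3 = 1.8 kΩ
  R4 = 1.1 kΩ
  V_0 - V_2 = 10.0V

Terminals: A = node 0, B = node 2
Nodal analysis, taking node 2 as the 0 V reference.
Source V1 fixes V_0 = 10 V.
KCL at each unknown node (sum of currents leaving = 0; resistances in Ω):
  Node 1: (V_1 - 10)/130 + (V_1 - 0)/620 + (V_1 - V_3)/1800 = 0
  Node 3: (V_3 - V_1)/1800 + (V_3 - 0)/1100 = 0
Collecting terms (coefficients in siemens):
  0.009861·V_1 - 0.0005556·V_3 = 0.07692
  0.001465·V_3 - 0.0005556·V_1 = 0
Determinant D = (0.009861)(0.001465) - (-0.0005556)(-0.0005556) = 0.00001413
V_1 = [(0.07692)(0.001465) - (-0.0005556)(0)]/D = 7.971 V
V_3 = [(0.009861)(0) - (0.07692)(-0.0005556)]/D = 3.024 V
Power in each resistor, P = (ΔV)²/R:
  P_R1 = (10 - 7.971)²/130 = 0.03166 W
  P_R2 = (7.971 - 0)²/620 = 0.1025 W
  P_R3 = (7.971 - 3.024)²/1800 = 0.0136 W
  P_R4 = (0 - 3.024)²/1100 = 0.008311 W
P_total = P_R1 + P_R2 + P_R3 + P_R4 = 0.1561 W

Final answer: 0.1561 W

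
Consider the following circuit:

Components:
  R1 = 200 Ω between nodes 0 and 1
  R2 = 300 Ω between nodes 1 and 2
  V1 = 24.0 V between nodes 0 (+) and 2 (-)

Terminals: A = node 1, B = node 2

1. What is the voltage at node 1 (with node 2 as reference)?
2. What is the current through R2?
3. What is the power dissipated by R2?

Nodal analysis, taking node 2 as the 0 V reference.
Source V1 fixes V_0 = 24 V.
KCL at each unknown node (sum of currents leaving = 0; resistances in Ω):
  Node 1: (V_1 - 24)/200 + (V_1 - 0)/300 = 0
Collecting terms: 0.008333 × V_1 = 0.12  =>  V_1 = 14.4 V
Part 1:
  Read off the nodal solution: V_1 = 14.4 V
Part 2:
  I_R2 = (V_1 - V_2)/R2 = (14.4 - 0)/300 = 0.048 A
  Magnitude: I_R2 = 0.048 A
Part 3:
  I_R2 = (V_1 - V_2)/R2 = (14.4 - 0)/300 = 0.048 A
  P_R2 = I_R2² × R2 = (0.048)² × 300 = 0.6912 W

Final answers:
1. V_1 = 14.4 V
2. I_R2 = 0.048 A
3. P_R2 = 0.6912 W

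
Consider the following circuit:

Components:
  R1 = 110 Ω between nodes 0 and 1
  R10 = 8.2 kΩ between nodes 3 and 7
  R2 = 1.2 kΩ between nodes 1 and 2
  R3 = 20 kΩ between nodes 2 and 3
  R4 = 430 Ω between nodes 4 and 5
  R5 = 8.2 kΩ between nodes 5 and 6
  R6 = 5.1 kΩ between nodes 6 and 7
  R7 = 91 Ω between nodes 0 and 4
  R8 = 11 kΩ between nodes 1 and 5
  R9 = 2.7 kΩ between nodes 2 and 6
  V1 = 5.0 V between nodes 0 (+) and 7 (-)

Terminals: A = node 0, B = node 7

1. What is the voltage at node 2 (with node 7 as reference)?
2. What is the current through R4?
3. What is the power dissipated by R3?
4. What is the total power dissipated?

Nodal analysis, taking node 7 as the 0 V reference.
Source V1 fixes V_0 = 5 V.
KCL at each unknown node (sum of currents leaving = 0; resistances in Ω):
  Node 1: (V_1 - 5)/110 + (V_1 - V_2)/1200 + (V_1 - V_5)/11000 = 0
  Node 2: (V_2 - V_1)/1200 + (V_2 - V_3)/20000 + (V_2 - V_6)/2700 = 0
  Node 3: (V_3 - V_2)/20000 + (V_3 - 0)/8200 = 0
  Node 4: (V_4 - V_5)/430 + (V_4 - 5)/91 = 0
  Node 5: (V_5 - V_4)/430 + (V_5 - V_6)/8200 + (V_5 - V_1)/11000 = 0
  Node 6: (V_6 - V_5)/8200 + (V_6 - 0)/5100 + (V_6 - V_2)/2700 = 0
Collecting terms (coefficients in siemens):
  0.01002·V_1 - 0.0008333·V_2 - 0.00009091·V_5 = 0.04545
  0.001254·V_2 - 0.0008333·V_1 - 0.00005·V_3 - 0.0003704·V_6 = 0
  0.000172·V_3 - 0.00005·V_2 = 0
  0.01331·V_4 - 0.002326·V_5 = 0.05495
  0.002538·V_5 - 0.00009091·V_1 - 0.002326·V_4 - 0.000122·V_6 = 0
  0.0006884·V_6 - 0.0003704·V_2 - 0.000122·V_5 = 0
Solving these 6 simultaneous equations (Gaussian elimination) gives:
  V_1 = 4.938 V, V_2 = 4.266 V, V_3 = 1.24 V, V_4 = 4.981 V
  V_5 = 4.892 V, V_6 = 3.162 V
Part 1:
  Read off the nodal solution: V_2 = 4.266 V
Part 2:
  I_R4 = (V_4 - V_5)/R4 = (4.981 - 4.892)/430 = 0.0002069 A
  Magnitude: I_R4 = 0.0002069 A
Part 3:
  I_R3 = (V_2 - V_3)/R3 = (4.266 - 1.24)/20000 = 0.0001513 A
  P_R3 = I_R3² × R3 = (0.0001513)² × 20000 = 0.0004576 W
Part 4:
  Power in each resistor, P = (ΔV)²/R:
    P_R1 = (5 - 4.938)²/110 = 0.00003503 W
    P_R2 = (4.938 - 4.266)²/1200 = 0.0003765 W
    P_R3 = (4.266 - 1.24)²/20000 = 0.0004576 W
    P_R4 = (4.981 - 4.892)²/430 = 0.0000184 W
    P_R5 = (4.892 - 3.162)²/8200 = 0.0003652 W
    P_R6 = (3.162 - 0)²/5100 = 0.00196 W
    P_R7 = (5 - 4.981)²/91 = 0.000003895 W
    P_R8 = (4.938 - 4.892)²/11000 = 0.00000019 W
    P_R9 = (4.266 - 3.162)²/2700 = 0.0004514 W
    P_R10 = (1.24 - 0)²/8200 = 0.0001876 W
  P_total = P_R1 + P_R2 + P_R3 + P_R4 + P_R5 + P_R6 + P_R7 + P_R8 + P_R9 + P_R10 = 0.003856 W

Final answers:
1. V_2 = 4.266 V
2. I_R4 = 0.0002069 A
3. P_R3 = 0.0004576 W
4. P_total = 0.003856 W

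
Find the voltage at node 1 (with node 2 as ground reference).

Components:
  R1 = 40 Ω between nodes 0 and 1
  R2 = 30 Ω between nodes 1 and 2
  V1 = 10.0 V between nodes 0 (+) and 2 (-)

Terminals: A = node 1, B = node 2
Nodal analysis, taking node 2 as the 0 V reference.
Source V1 fixes V_0 = 10 V.
KCL at each unknown node (sum of currents leaving = 0; resistances in Ω):
  Node 1: (V_1 - 10)/40 + (V_1 - 0)/30 = 0
Collecting terms: 0.05833 × V_1 = 0.25  =>  V_1 = 4.286 V
The requested potential is V_1 = 4.286 V.

Final answer: V_1 = 4.286 V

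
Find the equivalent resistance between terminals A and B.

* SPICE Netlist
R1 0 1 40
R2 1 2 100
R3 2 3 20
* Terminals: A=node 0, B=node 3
Reduce the network between node 0 (A) and node 3 (B) by series/parallel combination:
  Rs1 = R1 + R2 (series, joined only at node 1) = 40 + 100 = 140 Ω
  Rs2 = R3 + Rs1 (series, joined only at node 2) = 20 + 140 = 160 Ω
R_eq = 160 Ω

Final answer: 160 Ω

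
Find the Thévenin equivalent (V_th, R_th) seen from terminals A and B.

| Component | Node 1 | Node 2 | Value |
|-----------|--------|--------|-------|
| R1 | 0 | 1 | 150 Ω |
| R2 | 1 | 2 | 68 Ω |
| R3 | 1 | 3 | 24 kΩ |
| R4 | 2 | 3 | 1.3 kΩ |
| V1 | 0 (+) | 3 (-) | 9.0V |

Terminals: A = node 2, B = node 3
Step 1 — V_th is the open-circuit voltage V_A - V_B (nothing connected across the terminals).
Nodal analysis, taking node 3 as the 0 V reference.
Source V1 fixes V_0 = 9 V.
KCL at each unknown node (sum of currents leaving = 0; resistances in Ω):
  Node 1: (V_1 - 9)/150 + (V_1 - V_2)/68 + (V_1 - 0)/24000 = 0
  Node 2: (V_2 - V_1)/68 + (V_2 - 0)/1300 = 0
Collecting terms (coefficients in siemens):
  0.02141·V_1 - 0.01471·V_2 = 0.06
  0.01548·V_2 - 0.01471·V_1 = 0
Determinant D = (0.02141)(0.01548) - (-0.01471)(-0.01471) = 0.0001151
V_1 = [(0.06)(0.01548) - (-0.01471)(0)]/D = 8.065 V
V_2 = [(0.02141)(0) - (0.06)(-0.01471)]/D = 7.664 V
V_th = V_2 - V_3 = 7.664 - 0 = 7.664 V
Step 2 — R_th: zero the source — replace V1 by a short circuit (node 3 merges into node 0) — and find the resistance seen between A (node 2) and B (node 0).
Reduce the network between node 2 (A) and node 0 (B) by series/parallel combination:
  Rp1 = R1 ‖ R3 (parallel, both between nodes 0 and 1) = 1/(1/150 + 1/24000) = 149.1 Ω
  Rs1 = R2 + Rp1 (series, joined only at node 1) = 68 + 149.1 = 217.1 Ω
  Rp2 = R4 ‖ Rs1 (parallel, both between nodes 0 and 2) = 1/(1/1300 + 1/217.1) = 186 Ω
R_th = 186 Ω

Final answer: V_th = 7.664 V, R_th = 186 Ω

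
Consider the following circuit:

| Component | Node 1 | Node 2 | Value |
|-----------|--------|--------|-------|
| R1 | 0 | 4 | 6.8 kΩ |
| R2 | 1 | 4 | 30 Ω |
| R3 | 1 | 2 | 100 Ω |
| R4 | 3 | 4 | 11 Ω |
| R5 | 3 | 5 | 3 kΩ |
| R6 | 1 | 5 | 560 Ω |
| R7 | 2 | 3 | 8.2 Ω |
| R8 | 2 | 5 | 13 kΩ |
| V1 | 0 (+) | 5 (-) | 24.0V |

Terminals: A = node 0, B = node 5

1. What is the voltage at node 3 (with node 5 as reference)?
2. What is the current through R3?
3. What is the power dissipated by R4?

Nodal analysis, taking node 5 as the 0 V reference.
Source V1 fixes V_0 = 24 V.
KCL at each unknown node (sum of currents leaving = 0; resistances in Ω):
  Node 1: (V_1 - V_4)/30 + (V_1 - V_2)/100 + (V_1 - 0)/560 = 0
  Node 2: (V_2 - V_1)/100 + (V_2 - V_3)/8.2 + (V_2 - 0)/13000 = 0
  Node 3: (V_3 - V_4)/11 + (V_3 - 0)/3000 + (V_3 - V_2)/8.2 = 0
  Node 4: (V_4 - 24)/6800 + (V_4 - V_1)/30 + (V_4 - V_3)/11 = 0
Collecting terms (coefficients in siemens):
  0.04512·V_1 - 0.01·V_2 - 0.03333·V_4 = 0
  0.132·V_2 - 0.01·V_1 - 0.122·V_3 = 0
  0.2132·V_3 - 0.122·V_2 - 0.09091·V_4 = 0
  0.1244·V_4 - 0.03333·V_1 - 0.09091·V_3 = 0.003529
Solving these 4 simultaneous equations (Gaussian elimination) gives:
  V_1 = 1.493 V, V_2 = 1.541 V, V_3 = 1.546 V, V_4 = 1.559 V
Part 1:
  Read off the nodal solution: V_3 = 1.546 V
Part 2:
  I_R3 = (V_1 - V_2)/R3 = (1.493 - 1.541)/100 = -0.0004828 A
  Magnitude: I_R3 = 0.0004828 A
Part 3:
  I_R4 = (V_3 - V_4)/R4 = (1.546 - 1.559)/11 = -0.001117 A
  P_R4 = I_R4² × R4 = (-0.001117)² × 11 = 0.00001372 W

Final answers:
1. V_3 = 1.546 V
2. I_R3 = 0.0004828 A
3. P_R4 = 1.372e-05 W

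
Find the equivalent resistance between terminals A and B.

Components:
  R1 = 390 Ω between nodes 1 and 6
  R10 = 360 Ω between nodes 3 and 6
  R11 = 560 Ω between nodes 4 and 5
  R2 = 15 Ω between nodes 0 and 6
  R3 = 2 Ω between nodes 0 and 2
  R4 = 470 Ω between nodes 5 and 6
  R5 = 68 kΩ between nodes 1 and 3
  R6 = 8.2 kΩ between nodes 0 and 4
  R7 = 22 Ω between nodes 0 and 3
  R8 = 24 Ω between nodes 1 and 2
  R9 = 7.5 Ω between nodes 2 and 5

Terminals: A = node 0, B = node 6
The network is not a plain series/parallel combination. Inject a 1 A test current into terminal A (node 0) and return it from terminal B (node 6); then R_eq = V_A / (1 A).
Nodal analysis, taking node 6 as the 0 V reference.
Current source I_test pushes 1 A into node 0 and draws it out of node 6.
KCL at each unknown node (sum of currents leaving = 0; resistances in Ω):
  Node 0: (V_0 - 0)/15 + (V_0 - V_2)/2 + (V_0 - V_4)/8200 + (V_0 - V_3)/22 - 1 = 0
  Node 1: (V_1 - 0)/390 + (V_1 - V_3)/68000 + (V_1 - V_2)/24 = 0
  Node 2: (V_2 - V_0)/2 + (V_2 - V_1)/24 + (V_2 - V_5)/7.5 = 0
  Node 3: (V_3 - V_0)/22 + (V_3 - V_1)/68000 + (V_3 - 0)/360 = 0
  Node 4: (V_4 - V_0)/8200 + (V_4 - V_5)/560 = 0
  Node 5: (V_5 - V_2)/7.5 + (V_5 - V_4)/560 + (V_5 - 0)/470 = 0
Collecting terms (coefficients in siemens):
  0.6122·V_0 - 0.5·V_2 - 0.04545·V_3 - 0.000122·V_4 = 1
  0.04425·V_1 - 0.04167·V_2 - 0.00001471·V_3 = 0
  0.675·V_2 - 0.5·V_0 - 0.04167·V_1 - 0.1333·V_5 = 0
  0.04825·V_3 - 0.04545·V_0 - 0.00001471·V_1 = 0
  0.001908·V_4 - 0.000122·V_0 - 0.001786·V_5 = 0
  0.1372·V_5 - 0.1333·V_2 - 0.001786·V_4 = 0
Solving these 6 simultaneous equations (Gaussian elimination) gives:
  V_0 = 13.56 V, V_1 = 12.66 V, V_2 = 13.44 V, V_3 = 12.78 V
  V_4 = 13.25 V, V_5 = 13.23 V
R_eq = V_0 / 1 A = 13.56 Ω

Final answer: 13.56 Ω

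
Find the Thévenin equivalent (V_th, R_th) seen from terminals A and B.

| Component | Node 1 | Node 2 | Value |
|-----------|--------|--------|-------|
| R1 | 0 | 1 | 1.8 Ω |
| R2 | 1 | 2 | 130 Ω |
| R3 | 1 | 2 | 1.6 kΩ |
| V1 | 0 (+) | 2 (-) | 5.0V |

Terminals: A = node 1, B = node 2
Step 1 — V_th is the open-circuit voltage V_A - V_B (nothing connected across the terminals).
Nodal analysis, taking node 2 as the 0 V reference.
Source V1 fixes V_0 = 5 V.
KCL at each unknown node (sum of currents leaving = 0; resistances in Ω):
  Node 1: (V_1 - 5)/1.8 + (V_1 - 0)/130 + (V_1 - 0)/1600 = 0
Collecting terms: 0.5639 × V_1 = 2.778  =>  V_1 = 4.926 V
V_th = V_1 - V_2 = 4.926 - 0 = 4.926 V
Step 2 — R_th: zero the source — replace V1 by a short circuit (node 2 merges into node 0) — and find the resistance seen between A (node 1) and B (node 0).
Reduce the network between node 1 (A) and node 0 (B) by series/parallel combination:
  Rp1 = R1 ‖ R2 ‖ R3 (parallel, all between nodes 0 and 1) = 1/(1/1.8 + 1/130 + 1/1600) = 1.773 Ω
R_th = 1.773 Ω

Final answer: V_th = 4.926 V, R_th = 1.773 Ω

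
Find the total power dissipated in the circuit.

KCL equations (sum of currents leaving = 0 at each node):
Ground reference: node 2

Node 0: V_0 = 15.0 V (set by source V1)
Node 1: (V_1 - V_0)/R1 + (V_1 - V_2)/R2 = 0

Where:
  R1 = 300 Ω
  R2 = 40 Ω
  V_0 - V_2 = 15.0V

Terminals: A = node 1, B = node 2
Nodal analysis, taking node 2 as the 0 V reference.
Source V1 fixes V_0 = 15 V.
KCL at each unknown node (sum of currents leaving = 0; resistances in Ω):
  Node 1: (V_1 - 15)/300 + (V_1 - 0)/40 = 0
Collecting terms: 0.02833 × V_1 = 0.05  =>  V_1 = 1.765 V
Power in each resistor, P = (ΔV)²/R:
  P_R1 = (15 - 1.765)²/300 = 0.5839 W
  P_R2 = (1.765 - 0)²/40 = 0.07785 W
P_total = P_R1 + P_R2 = 0.6618 W

Final answer: 0.6618 W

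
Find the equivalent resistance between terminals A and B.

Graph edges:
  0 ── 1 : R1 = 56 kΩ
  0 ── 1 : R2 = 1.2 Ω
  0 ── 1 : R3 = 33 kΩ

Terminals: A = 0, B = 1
Reduce the network between node 0 (A) and node 1 (B) by series/parallel combination:
  Rp1 = R1 ‖ R2 ‖ R3 (parallel, all between nodes 0 and 1) = 1/(1/56000 + 1/1.2 + 1/33000) = 1.2 Ω
R_eq = 1.2 Ω

Final answer: 1.2 Ω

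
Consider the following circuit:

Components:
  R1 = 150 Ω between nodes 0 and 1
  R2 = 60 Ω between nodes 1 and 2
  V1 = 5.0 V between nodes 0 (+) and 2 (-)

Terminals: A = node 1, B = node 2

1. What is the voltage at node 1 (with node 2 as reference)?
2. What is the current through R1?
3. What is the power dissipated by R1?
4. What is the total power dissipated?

Nodal analysis, taking node 2 as the 0 V reference.
Source V1 fixes V_0 = 5 V.
KCL at each unknown node (sum of currents leaving = 0; resistances in Ω):
  Node 1: (V_1 - 5)/150 + (V_1 - 0)/60 = 0
Collecting terms: 0.02333 × V_1 = 0.03333  =>  V_1 = 1.429 V
Part 1:
  Read off the nodal solution: V_1 = 1.429 V
Part 2:
  I_R1 = (V_0 - V_1)/R1 = (5 - 1.429)/150 = 0.02381 A
  Magnitude: I_R1 = 0.02381 A
Part 3:
  I_R1 = (V_0 - V_1)/R1 = (5 - 1.429)/150 = 0.02381 A
  P_R1 = I_R1² × R1 = (0.02381)² × 150 = 0.08503 W
Part 4:
  Power in each resistor, P = (ΔV)²/R:
    P_R1 = (5 - 1.429)²/150 = 0.08503 W
    P_R2 = (1.429 - 0)²/60 = 0.03401 W
  P_total = P_R1 + P_R2 = 0.119 W

Final answers:
1. V_1 = 1.429 V
2. I_R1 = 0.02381 A
3. P_R1 = 0.08503 W
4. P_total = 0.119 W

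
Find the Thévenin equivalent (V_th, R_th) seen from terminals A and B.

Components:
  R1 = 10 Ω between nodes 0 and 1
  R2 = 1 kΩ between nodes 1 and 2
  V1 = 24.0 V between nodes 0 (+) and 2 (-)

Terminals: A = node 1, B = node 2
Step 1 — V_th is the open-circuit voltage V_A - V_B (nothing connected across the terminals).
Nodal analysis, taking node 2 as the 0 V reference.
Source V1 fixes V_0 = 24 V.
KCL at each unknown node (sum of currents leaving = 0; resistances in Ω):
  Node 1: (V_1 - 24)/10 + (V_1 - 0)/1000 = 0
Collecting terms: 0.101 × V_1 = 2.4  =>  V_1 = 23.76 V
V_th = V_1 - V_2 = 23.76 - 0 = 23.76 V
Step 2 — R_th: zero the source — replace V1 by a short circuit (node 2 merges into node 0) — and find the resistance seen between A (node 1) and B (node 0).
Reduce the network between node 1 (A) and node 0 (B) by series/parallel combination:
  Rp1 = R1 ‖ R2 (parallel, both between nodes 0 and 1) = 1/(1/10 + 1/1000) = 9.901 Ω
R_th = 9.901 Ω

Final answer: V_th = 23.76 V, R_th = 9.901 Ω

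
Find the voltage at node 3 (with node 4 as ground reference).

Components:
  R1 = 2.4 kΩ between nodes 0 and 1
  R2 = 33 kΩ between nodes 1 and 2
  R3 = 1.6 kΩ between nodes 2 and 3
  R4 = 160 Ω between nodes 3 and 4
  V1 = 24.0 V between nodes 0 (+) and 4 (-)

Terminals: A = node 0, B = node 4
Nodal analysis, taking node 4 as the 0 V reference.
Source V1 fixes V_0 = 24 V.
KCL at each unknown node (sum of currents leaving = 0; resistances in Ω):
  Node 1: (V_1 - 24)/2400 + (V_1 - V_2)/33000 = 0
  Node 2: (V_2 - V_1)/33000 + (V_2 - V_3)/1600 = 0
  Node 3: (V_3 - V_2)/1600 + (V_3 - 0)/160 = 0
Collecting terms (coefficients in siemens):
  0.000447·V_1 - 0.0000303·V_2 = 0.01
  0.0006553·V_2 - 0.0000303·V_1 - 0.000625·V_3 = 0
  0.006875·V_3 - 0.000625·V_2 = 0
Solving these 3 simultaneous equations (Gaussian elimination) gives:
  V_1 = 22.45 V, V_2 = 1.137 V, V_3 = 0.1033 V
The requested potential is V_3 = 0.1033 V.

Final answer: V_3 = 0.1033 V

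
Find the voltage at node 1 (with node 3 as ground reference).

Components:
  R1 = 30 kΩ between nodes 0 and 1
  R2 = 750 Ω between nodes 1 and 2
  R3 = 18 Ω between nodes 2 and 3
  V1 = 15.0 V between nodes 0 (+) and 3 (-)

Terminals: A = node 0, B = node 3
Nodal analysis, taking node 3 as the 0 V reference.
Source V1 fixes V_0 = 15 V.
KCL at each unknown node (sum of currents leaving = 0; resistances in Ω):
  Node 1: (V_1 - 15)/30000 + (V_1 - V_2)/750 = 0
  Node 2: (V_2 - V_1)/750 + (V_2 - 0)/18 = 0
Collecting terms (coefficients in siemens):
  0.001367·V_1 - 0.001333·V_2 = 0.0005
  0.05689·V_2 - 0.001333·V_1 = 0
Determinant D = (0.001367)(0.05689) - (-0.001333)(-0.001333) = 0.00007597
V_1 = [(0.0005)(0.05689) - (-0.001333)(0)]/D = 0.3744 V
V_2 = [(0.001367)(0) - (0.0005)(-0.001333)]/D = 0.008775 V
The requested potential is V_1 = 0.3744 V.

Final answer: V_1 = 0.3744 V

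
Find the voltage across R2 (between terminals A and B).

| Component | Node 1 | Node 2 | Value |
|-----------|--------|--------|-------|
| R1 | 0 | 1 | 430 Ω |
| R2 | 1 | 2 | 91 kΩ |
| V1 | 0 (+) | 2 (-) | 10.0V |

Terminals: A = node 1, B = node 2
R1 and R2 are in series across V1 (node 0 → node 1 → node 2), and the output A–B is taken across R2, so this is a voltage divider.
Series current: I = V1/(R1 + R2) = 10/(430 + 91000) = 10/91430 = 0.0001094 A
V_R2 = I × R2 = V1 × R2/(R1 + R2) = 10 × 91000/91430 = 9.953 V

Final answer: 9.953 V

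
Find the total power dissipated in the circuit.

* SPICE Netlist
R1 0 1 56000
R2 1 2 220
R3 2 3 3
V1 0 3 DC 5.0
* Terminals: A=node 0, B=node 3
Nodal analysis, taking node 3 as the 0 V reference.
Source V1 fixes V_0 = 5 V.
KCL at each unknown node (sum of currents leaving = 0; resistances in Ω):
  Node 1: (V_1 - 5)/56000 + (V_1 - V_2)/220 = 0
  Node 2: (V_2 - V_1)/220 + (V_2 - 0)/3 = 0
Collecting terms (coefficients in siemens):
  0.004563·V_1 - 0.004545·V_2 = 0.00008929
  0.3379·V_2 - 0.004545·V_1 = 0
Determinant D = (0.004563)(0.3379) - (-0.004545)(-0.004545) = 0.001521
V_1 = [(0.00008929)(0.3379) - (-0.004545)(0)]/D = 0.01983 V
V_2 = [(0.004563)(0) - (0.00008929)(-0.004545)]/D = 0.0002668 V
Power in each resistor, P = (ΔV)²/R:
  P_R1 = (5 - 0.01983)²/56000 = 0.0004429 W
  P_R2 = (0.01983 - 0.0002668)²/220 = 0.00000174 W
  P_R3 = (0.0002668 - 0)²/3 = 0.00000002373 W
P_total = P_R1 + P_R2 + P_R3 = 0.0004447 W

Final answer: 0.0004447 W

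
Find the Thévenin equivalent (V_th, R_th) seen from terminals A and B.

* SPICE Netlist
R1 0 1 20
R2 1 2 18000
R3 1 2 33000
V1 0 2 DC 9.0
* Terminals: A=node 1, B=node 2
Step 1 — V_th is the open-circuit voltage V_A - V_B (nothing connected across the terminals).
Nodal analysis, taking node 2 as the 0 V reference.
Source V1 fixes V_0 = 9 V.
KCL at each unknown node (sum of currents leaving = 0; resistances in Ω):
  Node 1: (V_1 - 9)/20 + (V_1 - 0)/18000 + (V_1 - 0)/33000 = 0
Collecting terms: 0.05009 × V_1 = 0.45  =>  V_1 = 8.985 V
V_th = V_1 - V_2 = 8.985 - 0 = 8.985 V
Step 2 — R_th: zero the source — replace V1 by a short circuit (node 2 merges into node 0) — and find the resistance seen between A (node 1) and B (node 0).
Reduce the network between node 1 (A) and node 0 (B) by series/parallel combination:
  Rp1 = R1 ‖ R2 ‖ R3 (parallel, all between nodes 0 and 1) = 1/(1/20 + 1/18000 + 1/33000) = 19.97 Ω
R_th = 19.97 Ω

Final answer: V_th = 8.985 V, R_th = 19.97 Ω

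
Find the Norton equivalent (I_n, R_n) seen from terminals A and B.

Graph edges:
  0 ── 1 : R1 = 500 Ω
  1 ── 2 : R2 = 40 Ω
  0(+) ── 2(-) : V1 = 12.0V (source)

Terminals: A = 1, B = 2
Find the Thévenin equivalent first; then I_n = V_th/R_th and R_n = R_th.
Step 1 — V_th is the open-circuit voltage V_A - V_B (nothing connected across the terminals).
Nodal analysis, taking node 2 as the 0 V reference.
Source V1 fixes V_0 = 12 V.
KCL at each unknown node (sum of currents leaving = 0; resistances in Ω):
  Node 1: (V_1 - 12)/500 + (V_1 - 0)/40 = 0
Collecting terms: 0.027 × V_1 = 0.024  =>  V_1 = 0.8889 V
V_th = V_1 - V_2 = 0.8889 - 0 = 0.8889 V
Step 2 — R_th: zero the source — replace V1 by a short circuit (node 2 merges into node 0) — and find the resistance seen between A (node 1) and B (node 0).
Reduce the network between node 1 (A) and node 0 (B) by series/parallel combination:
  Rp1 = R1 ‖ R2 (parallel, both between nodes 0 and 1) = 1/(1/500 + 1/40) = 37.04 Ω
R_th = 37.04 Ω
I_n = V_th/R_th = 0.8889/37.04 = 0.024 A, and R_n = R_th = 37.04 Ω

Final answer: I_n = 0.024 A, R_n = 37.04 Ω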